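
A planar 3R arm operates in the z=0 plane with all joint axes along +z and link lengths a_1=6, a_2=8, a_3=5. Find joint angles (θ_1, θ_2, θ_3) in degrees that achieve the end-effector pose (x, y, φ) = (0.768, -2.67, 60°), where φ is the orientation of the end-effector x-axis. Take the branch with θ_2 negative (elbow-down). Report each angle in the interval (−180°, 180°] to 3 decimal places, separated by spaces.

-30.000 -119.999 -150.001

wrist centre = target − a_3·(cos φ, sin φ) = (-1.7320, -7.0001)
cos θ_2 = (52.0016−6²−8²)/(2·6·8) = -0.5000; θ_2 = -119.9989° (elbow-down)
β = atan2(-7.0001,-1.7320) = -103.8973°; ψ = atan2(-6.9283,2.0001) = -73.8970°
θ_1 = β − ψ = -30.0002°
θ_3 = φ − θ_1 − θ_2 = -150.0009° (wrapped to (-180°,180°])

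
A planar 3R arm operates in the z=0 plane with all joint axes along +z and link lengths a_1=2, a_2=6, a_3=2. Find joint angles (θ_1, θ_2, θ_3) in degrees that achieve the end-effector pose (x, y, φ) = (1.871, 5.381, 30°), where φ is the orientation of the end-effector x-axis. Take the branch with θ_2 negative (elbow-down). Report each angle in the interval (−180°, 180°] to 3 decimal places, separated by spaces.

-134.985 -150.014 -45.001

wrist centre = target − a_3·(cos φ, sin φ) = (0.1389, 4.3810)
cos θ_2 = (19.2125−2²−6²)/(2·2·6) = -0.8661; θ_2 = -150.0140° (elbow-down)
β = atan2(4.3810,0.1389) = 88.1834°; ψ = atan2(-2.9987,-3.1969) = -136.8318°
θ_1 = β − ψ = 225.0152°
θ_3 = φ − θ_1 − θ_2 = -45.0013° (wrapped to (-180°,180°])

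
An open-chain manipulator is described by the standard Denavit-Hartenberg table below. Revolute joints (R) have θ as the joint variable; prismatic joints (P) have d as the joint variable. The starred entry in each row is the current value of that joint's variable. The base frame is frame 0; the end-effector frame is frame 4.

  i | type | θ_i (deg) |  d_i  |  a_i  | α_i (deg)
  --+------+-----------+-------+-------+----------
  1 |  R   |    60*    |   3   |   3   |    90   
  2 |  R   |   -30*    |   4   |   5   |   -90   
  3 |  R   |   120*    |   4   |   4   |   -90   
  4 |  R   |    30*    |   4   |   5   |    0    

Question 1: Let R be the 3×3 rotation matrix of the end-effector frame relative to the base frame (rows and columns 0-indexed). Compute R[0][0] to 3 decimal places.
End-effector x-axis (col 0 of R) = (-0.9620,-0.1663,-0.2165)
R[0][0] = -0.9620

-0.962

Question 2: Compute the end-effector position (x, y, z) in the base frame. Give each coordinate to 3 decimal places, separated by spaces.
-0.315 1.883 5.614

after link 1: o_1 = (1.5000, 2.5981, 3.0000)
after link 2: o_2 = (7.1292, 4.3481, 0.5000)
after link 3: o_3 = (4.2631, 6.3122, 4.9641)
after link 4: o_4 = (-0.3149, 1.8828, 5.6136)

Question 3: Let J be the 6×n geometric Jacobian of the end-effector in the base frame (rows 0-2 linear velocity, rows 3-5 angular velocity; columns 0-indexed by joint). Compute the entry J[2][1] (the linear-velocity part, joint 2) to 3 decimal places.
axis z_1 = (0.8660,-0.5000,0.0000); lever o_n−o_1 = (-1.8149,-0.7153,2.6136)
cross product → J_v[:, 1] = (-1.3068,-2.2635,-1.5269)
J_ω[:, 1] = z_1
entry J[2][1] = -1.5269

-1.527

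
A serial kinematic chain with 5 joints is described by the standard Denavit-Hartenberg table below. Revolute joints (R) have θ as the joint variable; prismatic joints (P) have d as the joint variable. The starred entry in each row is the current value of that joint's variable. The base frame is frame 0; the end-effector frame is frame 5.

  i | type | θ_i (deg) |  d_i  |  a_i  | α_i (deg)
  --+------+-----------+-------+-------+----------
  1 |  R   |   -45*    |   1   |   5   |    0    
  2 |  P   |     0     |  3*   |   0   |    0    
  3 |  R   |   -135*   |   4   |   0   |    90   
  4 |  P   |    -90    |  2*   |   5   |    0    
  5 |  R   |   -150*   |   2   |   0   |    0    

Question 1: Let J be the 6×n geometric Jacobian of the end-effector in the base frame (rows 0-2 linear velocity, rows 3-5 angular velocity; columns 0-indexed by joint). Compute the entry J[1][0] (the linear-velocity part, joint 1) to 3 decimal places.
axis z_0 = ẑ; lever o_n−o_0 = (3.5355,0.4645,3.0000)
cross product → J_v[:, 0] = (-0.4645,3.5355,0.0000)
J_ω[:, 0] = z_0
entry J[1][0] = 3.5355

3.536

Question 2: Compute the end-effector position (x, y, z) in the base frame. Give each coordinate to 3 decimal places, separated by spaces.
after link 1: o_1 = (3.5355, -3.5355, 1.0000)
after link 2: o_2 = (3.5355, -3.5355, 4.0000)
after link 3: o_3 = (3.5355, -3.5355, 8.0000)
after link 4: o_4 = (3.5355, -1.5355, 3.0000)
after link 5: o_5 = (3.5355, 0.4645, 3.0000)

3.536 0.464 3.000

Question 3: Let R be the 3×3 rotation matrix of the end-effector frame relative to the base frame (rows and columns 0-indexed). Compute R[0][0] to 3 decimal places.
0.500

End-effector x-axis (col 0 of R) = (0.5000,0.0000,0.8660)
R[0][0] = 0.5000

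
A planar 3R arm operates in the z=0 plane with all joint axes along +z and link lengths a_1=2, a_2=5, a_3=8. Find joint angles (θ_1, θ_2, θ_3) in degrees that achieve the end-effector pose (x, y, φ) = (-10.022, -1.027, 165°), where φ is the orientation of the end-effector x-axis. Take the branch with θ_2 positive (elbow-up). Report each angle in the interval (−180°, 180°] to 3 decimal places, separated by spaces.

120.004 134.991 -89.996

wrist centre = target − a_3·(cos φ, sin φ) = (-2.2946, -3.0976)
cos θ_2 = (14.8600−2²−5²)/(2·2·5) = -0.7070; θ_2 = 134.9914° (elbow-up)
β = atan2(-3.0976,-2.2946) = -126.5302°; ψ = atan2(3.5361,-1.5350) = 113.4656°
θ_1 = β − ψ = -239.9958°
θ_3 = φ − θ_1 − θ_2 = -89.9956° (wrapped to (-180°,180°])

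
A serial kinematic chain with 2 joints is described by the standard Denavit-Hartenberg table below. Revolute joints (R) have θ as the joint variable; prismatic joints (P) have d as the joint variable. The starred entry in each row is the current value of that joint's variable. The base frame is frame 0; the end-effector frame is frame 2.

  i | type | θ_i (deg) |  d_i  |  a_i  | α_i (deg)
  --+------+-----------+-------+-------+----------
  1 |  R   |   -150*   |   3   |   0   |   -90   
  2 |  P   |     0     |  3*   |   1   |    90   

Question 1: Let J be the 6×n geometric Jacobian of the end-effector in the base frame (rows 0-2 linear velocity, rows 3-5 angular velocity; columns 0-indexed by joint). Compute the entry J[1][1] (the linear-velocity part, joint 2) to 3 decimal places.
prismatic axis z_1 = (0.5000,-0.8660,0.0000)
J_v[:, 1] = z_1; J_ω[:, 1] = (0,0,0)
entry J[1][1] = -0.8660

-0.866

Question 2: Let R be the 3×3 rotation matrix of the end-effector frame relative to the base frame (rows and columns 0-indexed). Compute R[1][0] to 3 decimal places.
End-effector x-axis (col 0 of R) = (-0.8660,-0.5000,0.0000)
R[1][0] = -0.5000

-0.500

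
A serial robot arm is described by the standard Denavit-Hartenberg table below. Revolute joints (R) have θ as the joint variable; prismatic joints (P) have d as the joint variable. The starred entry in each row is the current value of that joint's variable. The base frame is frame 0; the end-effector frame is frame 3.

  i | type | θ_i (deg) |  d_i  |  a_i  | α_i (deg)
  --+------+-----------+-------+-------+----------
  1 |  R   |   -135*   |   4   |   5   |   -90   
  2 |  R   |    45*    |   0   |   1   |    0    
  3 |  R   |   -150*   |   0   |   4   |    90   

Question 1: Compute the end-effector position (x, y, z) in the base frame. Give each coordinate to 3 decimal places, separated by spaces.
after link 1: o_1 = (-3.5355, -3.5355, 4.0000)
after link 2: o_2 = (-4.0355, -4.0355, 3.2929)
after link 3: o_3 = (-3.3035, -3.3035, 7.1566)

-3.303 -3.303 7.157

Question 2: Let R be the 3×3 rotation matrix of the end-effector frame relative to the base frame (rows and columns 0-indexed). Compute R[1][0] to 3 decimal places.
0.183

End-effector x-axis (col 0 of R) = (0.1830,0.1830,0.9659)
R[1][0] = 0.1830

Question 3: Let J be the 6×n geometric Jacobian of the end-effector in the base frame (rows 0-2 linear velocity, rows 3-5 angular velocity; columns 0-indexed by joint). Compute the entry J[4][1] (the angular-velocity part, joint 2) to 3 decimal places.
-0.707

axis z_1 = (0.7071,-0.7071,0.0000); lever o_n−o_1 = (0.2321,0.2321,3.1566)
cross product → J_v[:, 1] = (-2.2321,-2.2321,0.3282)
J_ω[:, 1] = z_1
entry J[4][1] = -0.7071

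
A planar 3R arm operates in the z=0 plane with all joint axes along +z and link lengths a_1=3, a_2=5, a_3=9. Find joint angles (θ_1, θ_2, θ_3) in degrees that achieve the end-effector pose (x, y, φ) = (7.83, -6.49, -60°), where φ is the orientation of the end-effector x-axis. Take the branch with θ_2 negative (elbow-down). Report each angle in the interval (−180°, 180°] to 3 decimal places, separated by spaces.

wrist centre = target − a_3·(cos φ, sin φ) = (3.3300, 1.3042)
cos θ_2 = (12.7899−3²−5²)/(2·3·5) = -0.7070; θ_2 = -134.9916° (elbow-down)
β = atan2(1.3042,3.3300) = 21.3883°; ψ = atan2(-3.5361,-0.5350) = -98.6038°
θ_1 = β − ψ = 119.9921°
θ_3 = φ − θ_1 − θ_2 = -45.0005° (wrapped to (-180°,180°])

119.992 -134.992 -45.000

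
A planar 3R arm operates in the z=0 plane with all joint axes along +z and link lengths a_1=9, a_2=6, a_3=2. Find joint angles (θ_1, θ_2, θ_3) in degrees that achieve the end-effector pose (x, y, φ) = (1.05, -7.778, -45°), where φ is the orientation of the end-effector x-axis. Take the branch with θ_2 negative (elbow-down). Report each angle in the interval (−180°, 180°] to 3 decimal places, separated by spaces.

wrist centre = target − a_3·(cos φ, sin φ) = (-0.3642, -6.3638)
cos θ_2 = (40.6304−9²−6²)/(2·9·6) = -0.7071; θ_2 = -135.0015° (elbow-down)
β = atan2(-6.3638,-0.3642) = -93.2756°; ψ = atan2(-4.2425,4.7572) = -41.7267°
θ_1 = β − ψ = -51.5489°
θ_3 = φ − θ_1 − θ_2 = 141.5504° (wrapped to (-180°,180°])

-51.549 -135.002 141.550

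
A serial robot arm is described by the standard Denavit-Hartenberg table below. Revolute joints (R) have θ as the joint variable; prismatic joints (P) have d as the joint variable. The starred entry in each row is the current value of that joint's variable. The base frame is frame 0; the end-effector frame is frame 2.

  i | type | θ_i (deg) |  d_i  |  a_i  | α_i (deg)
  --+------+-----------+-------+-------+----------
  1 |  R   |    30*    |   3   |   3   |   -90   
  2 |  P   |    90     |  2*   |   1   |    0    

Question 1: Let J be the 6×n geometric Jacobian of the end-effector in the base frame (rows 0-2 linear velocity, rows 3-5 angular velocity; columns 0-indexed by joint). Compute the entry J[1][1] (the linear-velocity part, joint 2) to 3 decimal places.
prismatic axis z_1 = (-0.5000,0.8660,0.0000)
J_v[:, 1] = z_1; J_ω[:, 1] = (0,0,0)
entry J[1][1] = 0.8660

0.866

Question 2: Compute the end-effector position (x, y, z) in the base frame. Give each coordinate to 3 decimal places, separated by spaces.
1.598 3.232 2.000

after link 1: o_1 = (2.5981, 1.5000, 3.0000)
after link 2: o_2 = (1.5981, 3.2321, 2.0000)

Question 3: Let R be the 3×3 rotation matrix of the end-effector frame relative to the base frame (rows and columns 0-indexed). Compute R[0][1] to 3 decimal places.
End-effector y-axis (col 1 of R) = (-0.8660,-0.5000,-0.0000)
R[0][1] = -0.8660

-0.866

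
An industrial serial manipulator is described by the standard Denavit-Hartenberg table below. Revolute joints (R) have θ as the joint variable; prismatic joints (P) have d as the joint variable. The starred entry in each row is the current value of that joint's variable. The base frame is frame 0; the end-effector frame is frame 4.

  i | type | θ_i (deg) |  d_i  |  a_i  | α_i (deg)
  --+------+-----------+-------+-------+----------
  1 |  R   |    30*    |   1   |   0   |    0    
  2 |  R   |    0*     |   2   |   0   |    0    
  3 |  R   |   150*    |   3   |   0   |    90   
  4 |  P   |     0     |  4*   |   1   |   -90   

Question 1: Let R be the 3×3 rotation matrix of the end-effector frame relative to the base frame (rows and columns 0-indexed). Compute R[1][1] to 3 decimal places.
-1.000

End-effector y-axis (col 1 of R) = (0.0000,-1.0000,0.0000)
R[1][1] = -1.0000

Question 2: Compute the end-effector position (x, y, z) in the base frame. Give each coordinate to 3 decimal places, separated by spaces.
-1.000 4.000 6.000

after link 1: o_1 = (0.0000, 0.0000, 1.0000)
after link 2: o_2 = (0.0000, 0.0000, 3.0000)
after link 3: o_3 = (0.0000, 0.0000, 6.0000)
after link 4: o_4 = (-1.0000, 4.0000, 6.0000)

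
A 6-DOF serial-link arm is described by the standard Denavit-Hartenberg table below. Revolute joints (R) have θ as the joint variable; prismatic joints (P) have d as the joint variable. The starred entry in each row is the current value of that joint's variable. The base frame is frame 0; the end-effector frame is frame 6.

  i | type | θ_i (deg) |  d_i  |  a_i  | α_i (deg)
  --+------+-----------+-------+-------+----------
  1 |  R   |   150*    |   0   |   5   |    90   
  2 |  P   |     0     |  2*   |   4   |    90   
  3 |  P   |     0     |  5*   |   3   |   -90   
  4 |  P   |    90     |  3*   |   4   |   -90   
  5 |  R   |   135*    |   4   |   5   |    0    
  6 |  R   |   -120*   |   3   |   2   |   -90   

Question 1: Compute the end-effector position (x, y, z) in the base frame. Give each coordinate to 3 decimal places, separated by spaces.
-3.857 3.320 -2.604

after link 1: o_1 = (-4.3301, 2.5000, 0.0000)
after link 2: o_2 = (-6.7942, 6.2321, 0.0000)
after link 3: o_3 = (-9.3923, 7.7321, -5.0000)
after link 4: o_4 = (-7.8923, 10.3301, -1.0000)
after link 5: o_5 = (-6.1960, 5.2683, -4.5355)
after link 6: o_6 = (-3.8567, 3.3200, -2.6037)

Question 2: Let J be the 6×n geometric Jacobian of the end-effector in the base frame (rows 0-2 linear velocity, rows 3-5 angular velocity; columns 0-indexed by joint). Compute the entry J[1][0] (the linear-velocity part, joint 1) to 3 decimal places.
axis z_0 = ẑ; lever o_n−o_0 = (-3.8567,3.3200,-2.6037)
cross product → J_v[:, 0] = (-3.3200,-3.8567,0.0000)
J_ω[:, 0] = z_0
entry J[1][0] = -3.8567

-3.857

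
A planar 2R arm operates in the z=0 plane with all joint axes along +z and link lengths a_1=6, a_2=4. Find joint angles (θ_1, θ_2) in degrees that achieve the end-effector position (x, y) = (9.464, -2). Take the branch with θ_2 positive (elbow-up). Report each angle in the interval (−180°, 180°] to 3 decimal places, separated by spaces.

cos θ_2 = (93.5673−6²−4²)/(2·6·4) = 0.8660; θ_2 = 30.0046° (elbow-up)
β = atan2(-2.0000,9.4640) = -11.9326°; ψ = atan2(2.0003,9.4639) = 11.9343°
θ_1 = β − ψ = -23.8669°

-23.867 30.005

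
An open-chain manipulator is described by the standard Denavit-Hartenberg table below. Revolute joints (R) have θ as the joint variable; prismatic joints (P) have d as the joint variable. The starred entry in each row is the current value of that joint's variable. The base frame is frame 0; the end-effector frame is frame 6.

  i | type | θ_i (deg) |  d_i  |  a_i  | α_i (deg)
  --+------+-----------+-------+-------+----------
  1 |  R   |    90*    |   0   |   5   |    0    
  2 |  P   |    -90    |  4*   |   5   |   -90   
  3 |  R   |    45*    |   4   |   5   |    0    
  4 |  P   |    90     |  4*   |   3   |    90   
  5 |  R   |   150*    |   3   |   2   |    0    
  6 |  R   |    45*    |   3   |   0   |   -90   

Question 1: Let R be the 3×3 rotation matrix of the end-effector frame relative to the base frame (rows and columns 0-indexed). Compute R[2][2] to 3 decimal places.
End-effector z-axis (col 2 of R) = (-0.1830,-0.9659,-0.1830)
R[2][2] = -0.1830

-0.183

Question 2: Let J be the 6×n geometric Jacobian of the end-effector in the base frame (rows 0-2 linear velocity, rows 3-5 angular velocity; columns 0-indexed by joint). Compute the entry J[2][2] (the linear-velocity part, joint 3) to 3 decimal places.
-6.882

axis z_2 = (0.0000,1.0000,0.0000); lever o_n−o_2 = (6.8816,9.0000,-8.6748)
cross product → J_v[:, 2] = (-8.6748,0.0000,-6.8816)
J_ω[:, 2] = z_2
entry J[2][2] = -6.8816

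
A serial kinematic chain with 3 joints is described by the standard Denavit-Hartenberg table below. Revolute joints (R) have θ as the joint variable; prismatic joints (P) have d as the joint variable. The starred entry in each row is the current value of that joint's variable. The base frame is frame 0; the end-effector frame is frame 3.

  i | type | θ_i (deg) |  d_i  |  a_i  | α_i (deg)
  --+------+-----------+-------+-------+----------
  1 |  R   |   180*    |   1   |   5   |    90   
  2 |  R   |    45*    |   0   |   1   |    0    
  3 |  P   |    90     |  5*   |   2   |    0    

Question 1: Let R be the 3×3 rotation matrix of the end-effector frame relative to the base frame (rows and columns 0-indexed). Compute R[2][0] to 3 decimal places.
0.707

End-effector x-axis (col 0 of R) = (0.7071,-0.0000,0.7071)
R[2][0] = 0.7071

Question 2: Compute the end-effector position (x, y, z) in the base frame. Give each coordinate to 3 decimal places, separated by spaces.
after link 1: o_1 = (-5.0000, 0.0000, 1.0000)
after link 2: o_2 = (-5.7071, 0.0000, 1.7071)
after link 3: o_3 = (-4.2929, 5.0000, 3.1213)

-4.293 5.000 3.121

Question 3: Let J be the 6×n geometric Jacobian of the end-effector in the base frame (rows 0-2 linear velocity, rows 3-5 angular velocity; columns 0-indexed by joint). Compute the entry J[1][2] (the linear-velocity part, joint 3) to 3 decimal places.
1.000

prismatic axis z_2 = (0.0000,1.0000,0.0000)
J_v[:, 2] = z_2; J_ω[:, 2] = (0,0,0)
entry J[1][2] = 1.0000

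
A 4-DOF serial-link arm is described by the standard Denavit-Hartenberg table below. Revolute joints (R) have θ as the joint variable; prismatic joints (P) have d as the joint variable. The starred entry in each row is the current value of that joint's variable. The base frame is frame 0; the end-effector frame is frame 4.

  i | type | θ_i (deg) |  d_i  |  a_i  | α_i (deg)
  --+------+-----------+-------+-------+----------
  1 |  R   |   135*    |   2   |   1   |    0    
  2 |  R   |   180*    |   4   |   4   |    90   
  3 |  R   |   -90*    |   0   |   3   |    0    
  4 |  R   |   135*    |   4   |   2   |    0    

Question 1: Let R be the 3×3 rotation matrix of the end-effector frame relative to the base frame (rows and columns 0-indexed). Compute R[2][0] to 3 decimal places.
End-effector x-axis (col 0 of R) = (0.5000,-0.5000,0.7071)
R[2][0] = 0.7071

0.707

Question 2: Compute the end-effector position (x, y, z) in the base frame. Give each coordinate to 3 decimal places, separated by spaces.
0.293 -5.950 4.414

after link 1: o_1 = (-0.7071, 0.7071, 2.0000)
after link 2: o_2 = (2.1213, -2.1213, 6.0000)
after link 3: o_3 = (2.1213, -2.1213, 3.0000)
after link 4: o_4 = (0.2929, -5.9497, 4.4142)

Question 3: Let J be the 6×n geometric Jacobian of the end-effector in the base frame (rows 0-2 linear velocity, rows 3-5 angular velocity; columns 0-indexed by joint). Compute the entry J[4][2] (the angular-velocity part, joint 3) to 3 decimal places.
-0.707

axis z_2 = (-0.7071,-0.7071,0.0000); lever o_n−o_2 = (-1.8284,-3.8284,-1.5858)
cross product → J_v[:, 2] = (1.1213,-1.1213,1.4142)
J_ω[:, 2] = z_2
entry J[4][2] = -0.7071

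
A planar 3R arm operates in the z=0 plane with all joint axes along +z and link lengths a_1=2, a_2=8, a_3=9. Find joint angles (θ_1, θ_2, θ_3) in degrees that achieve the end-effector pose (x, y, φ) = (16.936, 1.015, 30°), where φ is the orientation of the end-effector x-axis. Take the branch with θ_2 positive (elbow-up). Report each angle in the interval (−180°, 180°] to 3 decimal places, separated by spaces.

wrist centre = target − a_3·(cos φ, sin φ) = (9.1418, -3.4850)
cos θ_2 = (95.7172−2²−8²)/(2·2·8) = 0.8662; θ_2 = 29.9843° (elbow-up)
β = atan2(-3.4850,9.1418) = -20.8677°; ψ = atan2(3.9981,8.9293) = 24.1205°
θ_1 = β − ψ = -44.9882°
θ_3 = φ − θ_1 − θ_2 = 45.0039° (wrapped to (-180°,180°])

-44.988 29.984 45.004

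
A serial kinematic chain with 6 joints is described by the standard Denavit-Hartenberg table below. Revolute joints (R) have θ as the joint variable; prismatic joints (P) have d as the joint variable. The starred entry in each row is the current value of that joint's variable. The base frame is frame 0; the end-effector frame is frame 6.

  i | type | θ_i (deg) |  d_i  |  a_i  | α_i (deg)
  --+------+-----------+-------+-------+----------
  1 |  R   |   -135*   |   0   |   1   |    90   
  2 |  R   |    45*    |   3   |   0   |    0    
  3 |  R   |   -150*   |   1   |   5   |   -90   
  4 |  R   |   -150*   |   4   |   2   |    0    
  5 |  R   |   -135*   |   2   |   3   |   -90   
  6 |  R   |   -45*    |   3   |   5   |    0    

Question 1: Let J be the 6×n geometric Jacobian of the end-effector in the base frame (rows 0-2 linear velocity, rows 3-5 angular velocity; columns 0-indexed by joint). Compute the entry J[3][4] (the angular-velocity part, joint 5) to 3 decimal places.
-0.683

axis z_4 = (-0.6830,-0.6830,-0.2588); lever o_n−o_4 = (1.0113,-9.0145,-0.2675)
cross product → J_v[:, 4] = (-2.1504,-0.4445,6.8477)
J_ω[:, 4] = z_4
entry J[3][4] = -0.6830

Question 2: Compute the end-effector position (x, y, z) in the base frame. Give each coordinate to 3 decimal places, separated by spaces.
-5.365 -8.320 -4.459

after link 1: o_1 = (-0.7071, -0.7071, 0.0000)
after link 2: o_2 = (-2.8284, 1.4142, 0.0000)
after link 3: o_3 = (-2.6205, 3.0364, -4.8296)
after link 4: o_4 = (-6.3766, 0.6945, -4.1919)
after link 5: o_5 = (-5.5515, -2.5785, -5.4595)
after link 6: o_6 = (-5.3653, -8.3200, -4.4594)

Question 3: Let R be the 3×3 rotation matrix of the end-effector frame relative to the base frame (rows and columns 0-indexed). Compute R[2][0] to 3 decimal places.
-0.360

End-effector x-axis (col 0 of R) = (0.0335,-0.9324,-0.3598)
R[2][0] = -0.3598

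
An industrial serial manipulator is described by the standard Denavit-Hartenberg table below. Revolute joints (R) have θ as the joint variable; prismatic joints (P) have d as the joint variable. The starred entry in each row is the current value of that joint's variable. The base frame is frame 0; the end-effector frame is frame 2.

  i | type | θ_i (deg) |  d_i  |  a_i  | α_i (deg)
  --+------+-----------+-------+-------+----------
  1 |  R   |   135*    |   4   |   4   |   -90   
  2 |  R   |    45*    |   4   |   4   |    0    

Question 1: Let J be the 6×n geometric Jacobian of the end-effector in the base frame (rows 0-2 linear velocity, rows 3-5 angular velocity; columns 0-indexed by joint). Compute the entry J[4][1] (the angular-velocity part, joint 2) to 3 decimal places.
axis z_1 = (-0.7071,-0.7071,0.0000); lever o_n−o_1 = (-4.8284,-0.8284,-2.8284)
cross product → J_v[:, 1] = (2.0000,-2.0000,-2.8284)
J_ω[:, 1] = z_1
entry J[4][1] = -0.7071

-0.707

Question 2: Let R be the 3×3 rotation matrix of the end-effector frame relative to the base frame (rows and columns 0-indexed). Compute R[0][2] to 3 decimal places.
-0.707

End-effector z-axis (col 2 of R) = (-0.7071,-0.7071,0.0000)
R[0][2] = -0.7071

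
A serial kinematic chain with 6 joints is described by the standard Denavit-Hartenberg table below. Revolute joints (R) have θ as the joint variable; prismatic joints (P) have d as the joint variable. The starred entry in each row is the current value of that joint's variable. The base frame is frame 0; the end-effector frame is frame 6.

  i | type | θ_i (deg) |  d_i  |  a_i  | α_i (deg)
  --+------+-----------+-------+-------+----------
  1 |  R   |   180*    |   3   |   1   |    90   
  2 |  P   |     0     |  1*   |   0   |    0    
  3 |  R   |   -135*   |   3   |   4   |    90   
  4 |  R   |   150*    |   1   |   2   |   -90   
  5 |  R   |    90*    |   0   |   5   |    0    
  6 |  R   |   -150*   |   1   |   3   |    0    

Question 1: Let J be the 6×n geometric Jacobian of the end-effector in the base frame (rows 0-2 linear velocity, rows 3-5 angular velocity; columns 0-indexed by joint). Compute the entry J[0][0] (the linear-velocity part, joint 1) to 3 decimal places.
axis z_0 = ẑ; lever o_n−o_0 = (-1.6597,4.8840,1.6771)
cross product → J_v[:, 0] = (-4.8840,-1.6597,0.0000)
J_ω[:, 0] = z_0
entry J[0][0] = -4.8840

-4.884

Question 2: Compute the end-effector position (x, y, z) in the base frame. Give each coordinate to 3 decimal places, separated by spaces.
after link 1: o_1 = (-1.0000, 0.0000, 3.0000)
after link 2: o_2 = (-1.0000, 1.0000, 3.0000)
after link 3: o_3 = (1.8284, 4.0000, 0.1716)
after link 4: o_4 = (1.3108, 5.0000, 2.1034)
after link 5: o_5 = (-2.2247, 5.0000, -1.4321)
after link 6: o_6 = (-1.6597, 4.8840, 1.6771)

-1.660 4.884 1.677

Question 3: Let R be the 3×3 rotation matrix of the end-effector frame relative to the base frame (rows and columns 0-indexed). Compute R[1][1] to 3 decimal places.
End-effector y-axis (col 1 of R) = (-0.8839,0.4330,0.1768)
R[1][1] = 0.4330

0.433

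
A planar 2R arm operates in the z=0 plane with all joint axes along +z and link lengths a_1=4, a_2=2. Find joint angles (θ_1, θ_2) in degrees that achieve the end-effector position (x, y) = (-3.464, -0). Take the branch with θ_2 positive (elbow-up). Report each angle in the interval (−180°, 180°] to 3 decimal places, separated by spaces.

150.000 120.003

cos θ_2 = (11.9993−4²−2²)/(2·4·2) = -0.5000; θ_2 = 120.0029° (elbow-up)
β = atan2(-0.0000,-3.4640) = -180.0000°; ψ = atan2(1.7320,2.9999) = 30.0000°
θ_1 = β − ψ = -210.0000°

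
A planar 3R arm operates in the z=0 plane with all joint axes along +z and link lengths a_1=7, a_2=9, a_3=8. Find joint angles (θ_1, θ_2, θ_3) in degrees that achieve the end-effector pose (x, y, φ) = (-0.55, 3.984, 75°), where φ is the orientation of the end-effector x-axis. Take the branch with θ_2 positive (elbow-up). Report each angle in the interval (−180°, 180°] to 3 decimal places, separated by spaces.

134.996 150.000 150.003

wrist centre = target − a_3·(cos φ, sin φ) = (-2.6206, -3.7434)
cos θ_2 = (20.8804−7²−9²)/(2·7·9) = -0.8660; θ_2 = 150.0004° (elbow-up)
β = atan2(-3.7434,-2.6206) = -124.9937°; ψ = atan2(4.4999,-0.7943) = 100.0098°
θ_1 = β − ψ = -225.0036°
θ_3 = φ − θ_1 − θ_2 = 150.0032° (wrapped to (-180°,180°])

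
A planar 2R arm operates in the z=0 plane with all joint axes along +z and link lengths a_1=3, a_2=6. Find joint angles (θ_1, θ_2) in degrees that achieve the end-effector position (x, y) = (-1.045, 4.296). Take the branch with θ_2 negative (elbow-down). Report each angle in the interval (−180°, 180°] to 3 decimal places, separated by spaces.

cos θ_2 = (19.5476−3²−6²)/(2·3·6) = -0.7070; θ_2 = -134.9922° (elbow-down)
β = atan2(4.2960,-1.0450) = 103.6716°; ψ = atan2(-4.2432,-1.2421) = -106.3156°
θ_1 = β − ψ = 209.9873°

-150.013 -134.992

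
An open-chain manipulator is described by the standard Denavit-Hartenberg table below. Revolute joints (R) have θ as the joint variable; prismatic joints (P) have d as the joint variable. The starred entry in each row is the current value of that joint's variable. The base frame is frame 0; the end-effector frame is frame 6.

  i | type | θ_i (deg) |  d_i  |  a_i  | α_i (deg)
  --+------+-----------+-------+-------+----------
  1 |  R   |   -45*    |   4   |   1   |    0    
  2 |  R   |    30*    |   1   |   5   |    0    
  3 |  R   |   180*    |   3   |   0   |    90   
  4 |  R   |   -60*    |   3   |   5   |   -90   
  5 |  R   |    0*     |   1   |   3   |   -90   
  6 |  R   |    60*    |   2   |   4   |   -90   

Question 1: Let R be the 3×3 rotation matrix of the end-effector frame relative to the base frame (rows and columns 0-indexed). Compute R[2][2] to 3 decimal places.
End-effector z-axis (col 2 of R) = (0.8365,-0.2241,0.5000)
R[2][2] = 0.5000

0.500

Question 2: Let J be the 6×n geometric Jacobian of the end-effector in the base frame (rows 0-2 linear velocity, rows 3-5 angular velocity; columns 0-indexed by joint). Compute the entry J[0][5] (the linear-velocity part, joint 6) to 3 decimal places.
3.346

axis z_5 = (-0.2588,-0.9659,0.0000); lever o_n−o_5 = (1.4142,-2.4495,-3.4641)
cross product → J_v[:, 5] = (3.3461,-0.8966,2.0000)
J_ω[:, 5] = z_5
entry J[0][5] = 3.3461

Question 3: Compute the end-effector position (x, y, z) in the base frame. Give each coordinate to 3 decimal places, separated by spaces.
3.027 -0.293 -1.892

after link 1: o_1 = (0.7071, -0.7071, 4.0000)
after link 2: o_2 = (5.5367, -2.0012, 5.0000)
after link 3: o_3 = (5.5367, -2.0012, 8.0000)
after link 4: o_4 = (3.8984, 1.5436, 3.6699)
after link 5: o_5 = (1.6130, 2.1560, 1.5718)
after link 6: o_6 = (3.0272, -0.2935, -1.8923)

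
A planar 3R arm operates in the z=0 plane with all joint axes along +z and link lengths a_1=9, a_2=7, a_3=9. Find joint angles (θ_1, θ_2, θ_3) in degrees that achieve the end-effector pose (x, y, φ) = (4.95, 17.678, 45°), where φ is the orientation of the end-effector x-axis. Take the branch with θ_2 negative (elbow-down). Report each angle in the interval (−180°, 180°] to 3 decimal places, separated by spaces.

134.997 -89.997 -0.000

wrist centre = target − a_3·(cos φ, sin φ) = (-1.4140, 11.3140)
cos θ_2 = (130.0068−9²−7²)/(2·9·7) = 0.0001; θ_2 = -89.9969° (elbow-down)
β = atan2(11.3140,-1.4140) = 97.1236°; ψ = atan2(-7.0000,9.0004) = -37.8738°
θ_1 = β − ψ = 134.9974°
θ_3 = φ − θ_1 − θ_2 = -0.0005° (wrapped to (-180°,180°])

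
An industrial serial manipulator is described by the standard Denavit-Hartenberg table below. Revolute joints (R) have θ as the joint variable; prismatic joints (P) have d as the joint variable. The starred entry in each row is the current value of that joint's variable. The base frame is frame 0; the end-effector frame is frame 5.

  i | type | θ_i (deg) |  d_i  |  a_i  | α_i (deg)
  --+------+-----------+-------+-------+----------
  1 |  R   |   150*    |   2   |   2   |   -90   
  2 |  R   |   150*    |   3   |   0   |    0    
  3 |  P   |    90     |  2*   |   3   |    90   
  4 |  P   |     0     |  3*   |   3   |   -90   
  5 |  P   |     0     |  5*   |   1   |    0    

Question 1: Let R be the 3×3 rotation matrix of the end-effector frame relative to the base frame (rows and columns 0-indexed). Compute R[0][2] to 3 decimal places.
End-effector z-axis (col 2 of R) = (-0.5000,-0.8660,0.0000)
R[0][2] = -0.5000

-0.500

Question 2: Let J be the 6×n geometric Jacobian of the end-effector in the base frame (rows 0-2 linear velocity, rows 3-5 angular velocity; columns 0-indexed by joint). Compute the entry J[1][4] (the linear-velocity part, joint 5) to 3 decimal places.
-0.866

prismatic axis z_4 = (-0.5000,-0.8660,0.0000)
J_v[:, 4] = z_4; J_ω[:, 4] = (0,0,0)
entry J[1][4] = -0.8660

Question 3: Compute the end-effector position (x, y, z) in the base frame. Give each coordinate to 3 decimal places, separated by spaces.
-1.451 -10.709 6.562

after link 1: o_1 = (-1.7321, 1.0000, 2.0000)
after link 2: o_2 = (-3.2321, -1.5981, 2.0000)
after link 3: o_3 = (-2.9330, -4.0801, 4.5981)
after link 4: o_4 = (0.6160, -6.1292, 5.6962)
after link 5: o_5 = (-1.4510, -10.7093, 6.5622)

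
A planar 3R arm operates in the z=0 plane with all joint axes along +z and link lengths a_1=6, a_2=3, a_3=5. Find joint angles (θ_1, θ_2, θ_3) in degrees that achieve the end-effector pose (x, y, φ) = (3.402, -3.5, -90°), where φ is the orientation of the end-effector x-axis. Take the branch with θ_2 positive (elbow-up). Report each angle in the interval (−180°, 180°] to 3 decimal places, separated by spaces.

wrist centre = target − a_3·(cos φ, sin φ) = (3.4020, 1.5000)
cos θ_2 = (13.8236−6²−3²)/(2·6·3) = -0.8660; θ_2 = 149.9983° (elbow-up)
β = atan2(1.5000,3.4020) = 23.7935°; ψ = atan2(1.5001,3.4020) = 23.7948°
θ_1 = β − ψ = -0.0013°
θ_3 = φ − θ_1 − θ_2 = 120.0029° (wrapped to (-180°,180°])

-0.001 149.998 120.003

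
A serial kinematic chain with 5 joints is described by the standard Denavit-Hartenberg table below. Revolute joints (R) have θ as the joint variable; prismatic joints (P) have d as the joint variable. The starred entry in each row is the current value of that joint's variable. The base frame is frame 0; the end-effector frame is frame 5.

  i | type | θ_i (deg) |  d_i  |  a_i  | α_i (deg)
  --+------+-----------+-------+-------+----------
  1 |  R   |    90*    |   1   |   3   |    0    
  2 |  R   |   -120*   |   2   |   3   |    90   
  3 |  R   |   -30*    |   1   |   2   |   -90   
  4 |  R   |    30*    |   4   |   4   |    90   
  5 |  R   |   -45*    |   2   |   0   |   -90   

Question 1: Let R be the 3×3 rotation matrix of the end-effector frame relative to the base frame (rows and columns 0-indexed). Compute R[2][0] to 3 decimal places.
-0.919

End-effector x-axis (col 0 of R) = (0.3299,0.2178,-0.9186)
R[2][0] = -0.9186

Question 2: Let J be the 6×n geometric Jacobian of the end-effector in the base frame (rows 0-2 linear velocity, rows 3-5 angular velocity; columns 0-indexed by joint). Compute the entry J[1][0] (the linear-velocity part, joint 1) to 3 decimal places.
axis z_0 = ẑ; lever o_n−o_0 = (8.8122,-2.9330,3.2321)
cross product → J_v[:, 0] = (2.9330,8.8122,-0.0000)
J_ω[:, 0] = z_0
entry J[1][0] = 8.8122

8.812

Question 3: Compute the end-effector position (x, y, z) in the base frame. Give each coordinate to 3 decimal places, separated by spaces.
after link 1: o_1 = (0.0000, 3.0000, 1.0000)
after link 2: o_2 = (2.5981, 1.5000, 3.0000)
after link 3: o_3 = (3.5981, -0.2321, 2.0000)
after link 4: o_4 = (8.9282, -1.0000, 3.7321)
after link 5: o_5 = (8.8122, -2.9330, 3.2321)

8.812 -2.933 3.232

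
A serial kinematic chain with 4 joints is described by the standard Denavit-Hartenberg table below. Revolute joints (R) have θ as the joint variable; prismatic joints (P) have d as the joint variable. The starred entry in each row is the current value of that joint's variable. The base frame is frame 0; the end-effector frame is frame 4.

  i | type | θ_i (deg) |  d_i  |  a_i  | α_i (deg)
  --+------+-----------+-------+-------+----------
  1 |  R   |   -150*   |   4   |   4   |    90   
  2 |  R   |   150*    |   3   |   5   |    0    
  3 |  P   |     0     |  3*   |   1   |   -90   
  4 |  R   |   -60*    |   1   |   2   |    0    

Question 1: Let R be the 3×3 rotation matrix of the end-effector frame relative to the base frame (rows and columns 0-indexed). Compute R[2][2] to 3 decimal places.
End-effector z-axis (col 2 of R) = (0.4330,0.2500,-0.8660)
R[2][2] = -0.8660

-0.866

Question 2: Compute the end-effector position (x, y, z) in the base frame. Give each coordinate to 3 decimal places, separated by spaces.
after link 1: o_1 = (-3.4641, -2.0000, 4.0000)
after link 2: o_2 = (-1.2141, 2.7631, 6.5000)
after link 3: o_3 = (-1.9641, 5.7942, 7.0000)
after link 4: o_4 = (-1.6471, 7.9772, 6.6340)

-1.647 7.977 6.634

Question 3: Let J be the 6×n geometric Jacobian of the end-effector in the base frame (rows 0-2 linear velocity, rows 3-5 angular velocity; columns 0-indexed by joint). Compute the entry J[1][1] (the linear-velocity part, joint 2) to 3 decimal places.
axis z_1 = (-0.5000,0.8660,0.0000); lever o_n−o_1 = (1.8170,9.9772,2.6340)
cross product → J_v[:, 1] = (2.2811,1.3170,-6.5622)
J_ω[:, 1] = z_1
entry J[1][1] = 1.3170

1.317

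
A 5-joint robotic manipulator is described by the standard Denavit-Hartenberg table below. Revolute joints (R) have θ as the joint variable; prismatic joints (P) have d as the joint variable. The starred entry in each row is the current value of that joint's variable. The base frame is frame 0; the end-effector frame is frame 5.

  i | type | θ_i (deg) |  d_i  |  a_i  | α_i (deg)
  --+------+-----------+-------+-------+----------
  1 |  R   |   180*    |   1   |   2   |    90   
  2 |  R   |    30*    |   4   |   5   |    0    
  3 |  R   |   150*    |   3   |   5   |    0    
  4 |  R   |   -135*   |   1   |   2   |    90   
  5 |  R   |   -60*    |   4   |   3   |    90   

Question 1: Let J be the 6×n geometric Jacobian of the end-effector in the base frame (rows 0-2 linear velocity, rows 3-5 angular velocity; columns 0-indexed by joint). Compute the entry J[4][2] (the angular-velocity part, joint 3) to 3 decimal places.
1.000

axis z_2 = (0.0000,1.0000,0.0000); lever o_n−o_2 = (-0.3033,1.4019,-0.3536)
cross product → J_v[:, 2] = (-0.3536,0.0000,0.3033)
J_ω[:, 2] = z_2
entry J[4][2] = 1.0000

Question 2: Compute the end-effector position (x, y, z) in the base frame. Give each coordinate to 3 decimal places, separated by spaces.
after link 1: o_1 = (-2.0000, 0.0000, 1.0000)
after link 2: o_2 = (-6.3301, 4.0000, 3.5000)
after link 3: o_3 = (-1.3301, 7.0000, 3.5000)
after link 4: o_4 = (-2.7443, 8.0000, 4.9142)
after link 5: o_5 = (-6.6334, 5.4019, 3.1464)

-6.633 5.402 3.146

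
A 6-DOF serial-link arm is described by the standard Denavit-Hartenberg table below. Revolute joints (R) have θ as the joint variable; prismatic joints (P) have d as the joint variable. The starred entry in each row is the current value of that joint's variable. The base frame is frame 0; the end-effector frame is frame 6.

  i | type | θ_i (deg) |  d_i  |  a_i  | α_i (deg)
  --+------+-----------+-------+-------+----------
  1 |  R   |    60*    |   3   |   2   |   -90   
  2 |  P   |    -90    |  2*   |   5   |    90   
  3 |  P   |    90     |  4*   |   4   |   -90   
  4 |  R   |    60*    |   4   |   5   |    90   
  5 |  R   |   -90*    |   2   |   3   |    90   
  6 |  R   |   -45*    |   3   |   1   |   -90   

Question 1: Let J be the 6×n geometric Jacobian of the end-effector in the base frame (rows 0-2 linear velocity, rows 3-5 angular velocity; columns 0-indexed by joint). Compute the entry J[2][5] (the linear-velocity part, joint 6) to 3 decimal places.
0.707

axis z_5 = (-0.0000,-1.0000,0.0000); lever o_n−o_5 = (0.7071,-3.0000,0.7071)
cross product → J_v[:, 5] = (-0.7071,0.0000,0.7071)
J_ω[:, 5] = z_5
entry J[2][5] = 0.7071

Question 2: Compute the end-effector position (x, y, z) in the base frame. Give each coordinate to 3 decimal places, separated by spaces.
-7.489 3.268 7.707

after link 1: o_1 = (1.0000, 1.7321, 3.0000)
after link 2: o_2 = (-0.7321, 2.7321, 8.0000)
after link 3: o_3 = (-6.1962, 1.2679, 8.0000)
after link 4: o_4 = (-6.1962, 6.2679, 4.0000)
after link 5: o_5 = (-8.1962, 6.2679, 7.0000)
after link 6: o_6 = (-7.4890, 3.2679, 7.7071)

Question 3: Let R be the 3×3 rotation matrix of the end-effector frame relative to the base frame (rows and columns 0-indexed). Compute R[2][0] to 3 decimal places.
0.707

End-effector x-axis (col 0 of R) = (0.7071,0.0000,0.7071)
R[2][0] = 0.7071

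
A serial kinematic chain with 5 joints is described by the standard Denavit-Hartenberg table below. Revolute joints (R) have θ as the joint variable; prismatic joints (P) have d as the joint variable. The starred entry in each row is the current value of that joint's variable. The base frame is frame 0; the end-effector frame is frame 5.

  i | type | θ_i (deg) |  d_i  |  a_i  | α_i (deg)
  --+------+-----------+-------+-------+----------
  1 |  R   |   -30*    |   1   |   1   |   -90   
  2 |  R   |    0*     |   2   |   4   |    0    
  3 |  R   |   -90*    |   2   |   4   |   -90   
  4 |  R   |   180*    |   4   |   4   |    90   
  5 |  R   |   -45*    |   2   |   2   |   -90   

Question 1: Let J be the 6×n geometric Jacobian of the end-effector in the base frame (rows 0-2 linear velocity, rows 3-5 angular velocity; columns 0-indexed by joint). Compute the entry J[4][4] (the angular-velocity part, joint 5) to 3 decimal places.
-0.866

axis z_4 = (-0.5000,-0.8660,0.0000); lever o_n−o_4 = (-2.2247,-1.0249,-1.4142)
cross product → J_v[:, 4] = (1.2247,-0.7071,-1.4142)
J_ω[:, 4] = z_4
entry J[4][4] = -0.8660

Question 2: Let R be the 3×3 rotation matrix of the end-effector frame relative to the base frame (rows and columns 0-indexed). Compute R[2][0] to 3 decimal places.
End-effector x-axis (col 0 of R) = (-0.6124,0.3536,-0.7071)
R[2][0] = -0.7071

-0.707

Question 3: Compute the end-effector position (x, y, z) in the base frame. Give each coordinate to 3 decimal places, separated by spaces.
after link 1: o_1 = (0.8660, -0.5000, 1.0000)
after link 2: o_2 = (5.3301, -0.7679, 1.0000)
after link 3: o_3 = (6.3301, 0.9641, 5.0000)
after link 4: o_4 = (9.7942, -1.0359, 1.0000)
after link 5: o_5 = (7.5695, -2.0608, -0.4142)

7.569 -2.061 -0.414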